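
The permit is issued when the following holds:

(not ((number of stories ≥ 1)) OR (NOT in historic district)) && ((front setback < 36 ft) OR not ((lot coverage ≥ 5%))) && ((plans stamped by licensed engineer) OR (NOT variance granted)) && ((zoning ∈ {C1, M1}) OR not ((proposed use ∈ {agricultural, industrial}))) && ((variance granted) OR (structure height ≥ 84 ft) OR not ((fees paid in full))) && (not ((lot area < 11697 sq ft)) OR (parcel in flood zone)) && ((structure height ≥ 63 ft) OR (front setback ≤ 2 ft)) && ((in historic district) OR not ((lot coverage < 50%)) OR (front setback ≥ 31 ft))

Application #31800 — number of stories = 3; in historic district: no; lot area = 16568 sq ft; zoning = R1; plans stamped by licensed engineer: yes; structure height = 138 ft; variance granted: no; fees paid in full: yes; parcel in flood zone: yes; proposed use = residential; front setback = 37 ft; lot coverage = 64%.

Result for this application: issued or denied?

Denied

Atomic conditions:
  number of stories ≥ 1: 3 ≥ 1 is true
  NOT in historic district: no → true
  front setback < 36 ft: 37 < 36 is false
  lot coverage ≥ 5%: 64 ≥ 5 is true
  plans stamped by licensed engineer: yes → true
  NOT variance granted: no → true
  zoning ∈ {C1, M1}: R1 is not in the set → false
  proposed use ∈ {agricultural, industrial}: residential is not in the set → false
  variance granted: no → false
  structure height ≥ 84 ft: 138 ≥ 84 is true
  fees paid in full: yes → true
  lot area < 11697 sq ft: 16568 < 11697 is false
  parcel in flood zone: yes → true
  structure height ≥ 63 ft: 138 ≥ 63 is true
  front setback ≤ 2 ft: 37 ≤ 2 is false
  in historic district: no → false
  lot coverage < 50%: 64 < 50 is false
  front setback ≥ 31 ft: 37 ≥ 31 is true
Combine:
[1.1] NOT true = false
[1] false OR true = true
[2.2] NOT true = false
[2] false OR false = false
[3] true OR true = true
[4.2] NOT false = true
[4] false OR true = true
[5.3] NOT true = false
[5] false OR true OR false = true
[6.1] NOT false = true
[6] true OR true = true
[7] true OR false = true
[8.2] NOT false = true
[8] false OR true OR true = true
[root] true AND false AND true AND true AND true AND true AND true AND true = false
Overall: false → denied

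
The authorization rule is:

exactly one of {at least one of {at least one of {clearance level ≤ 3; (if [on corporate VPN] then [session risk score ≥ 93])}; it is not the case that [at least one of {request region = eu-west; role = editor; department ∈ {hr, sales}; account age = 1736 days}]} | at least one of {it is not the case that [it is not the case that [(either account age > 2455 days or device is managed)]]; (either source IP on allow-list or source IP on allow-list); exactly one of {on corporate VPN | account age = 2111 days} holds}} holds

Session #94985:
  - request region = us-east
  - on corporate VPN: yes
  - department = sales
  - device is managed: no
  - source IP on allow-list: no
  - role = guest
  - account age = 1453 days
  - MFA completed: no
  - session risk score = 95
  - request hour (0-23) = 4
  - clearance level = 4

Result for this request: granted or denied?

Atomic conditions:
  clearance level ≤ 3: 4 ≤ 3 is false
  on corporate VPN: yes → true
  session risk score ≥ 93: 95 ≥ 93 is true
  request region = eu-west: us-east == eu-west is false
  role = editor: guest == editor is false
  department ∈ {hr, sales}: sales is in the set → true
  account age = 1736 days: 1453 == 1736 is false
  account age > 2455 days: 1453 > 2455 is false
  device is managed: no → false
  source IP on allow-list: no → false
  account age = 2111 days: 1453 == 2111 is false
Combine:
[1.1.2] true → true = true
[1.1] false OR true = true
[1.2.1] false OR false OR true OR false = true
[1.2] NOT true = false
[1] true OR false = true
[2.1.1.1] false OR false = false
[2.1.1] NOT false = true
[2.1] NOT true = false
[2.2] false OR false = false
[2.3] exactly-one(true, false) = true
[2] false OR false OR true = true
[root] exactly-one(true, true) = false
Overall: false → denied

Denied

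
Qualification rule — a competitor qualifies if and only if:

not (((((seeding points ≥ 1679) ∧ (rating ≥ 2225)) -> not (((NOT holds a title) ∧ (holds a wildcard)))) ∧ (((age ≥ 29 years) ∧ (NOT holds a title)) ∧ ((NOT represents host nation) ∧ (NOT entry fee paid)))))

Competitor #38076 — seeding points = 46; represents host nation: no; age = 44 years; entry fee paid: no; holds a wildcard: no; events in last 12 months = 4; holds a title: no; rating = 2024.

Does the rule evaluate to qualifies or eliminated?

Atomic conditions:
  seeding points ≥ 1679: 46 ≥ 1679 is false
  rating ≥ 2225: 2024 ≥ 2225 is false
  NOT holds a title: no → true
  holds a wildcard: no → false
  age ≥ 29 years: 44 ≥ 29 is true
  NOT represents host nation: no → true
  NOT entry fee paid: no → true
Combine:
[1.1.1] false AND false = false
[1.1.2.1] true AND false = false
[1.1.2] NOT false = true
[1.1] false → true (antecedent false ⇒ implication holds) = true
[1.2.1] true AND true = true
[1.2.2] true AND true = true
[1.2] true AND true = true
[1] true AND true = true
[root] NOT true = false
Overall: false → eliminated

Eliminated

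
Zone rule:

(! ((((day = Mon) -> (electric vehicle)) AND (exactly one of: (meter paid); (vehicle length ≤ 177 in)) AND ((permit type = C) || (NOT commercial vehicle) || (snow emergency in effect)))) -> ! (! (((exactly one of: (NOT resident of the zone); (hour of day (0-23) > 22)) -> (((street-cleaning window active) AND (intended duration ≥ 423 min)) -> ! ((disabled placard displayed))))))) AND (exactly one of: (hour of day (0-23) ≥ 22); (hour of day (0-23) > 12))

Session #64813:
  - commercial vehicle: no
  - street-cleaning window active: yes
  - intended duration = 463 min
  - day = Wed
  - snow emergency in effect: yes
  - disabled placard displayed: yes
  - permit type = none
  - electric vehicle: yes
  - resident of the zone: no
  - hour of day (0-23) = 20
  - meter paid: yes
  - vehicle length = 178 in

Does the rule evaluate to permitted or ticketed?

Atomic conditions:
  day = Mon: Wed == Mon is false
  electric vehicle: yes → true
  meter paid: yes → true
  vehicle length ≤ 177 in: 178 ≤ 177 is false
  permit type = C: none == C is false
  NOT commercial vehicle: no → true
  snow emergency in effect: yes → true
  NOT resident of the zone: no → true
  hour of day (0-23) > 22: 20 > 22 is false
  street-cleaning window active: yes → true
  intended duration ≥ 423 min: 463 ≥ 423 is true
  disabled placard displayed: yes → true
  hour of day (0-23) ≥ 22: 20 ≥ 22 is false
  hour of day (0-23) > 12: 20 > 12 is true
Combine:
[1.1.1.1] false → true (antecedent false ⇒ implication holds) = true
[1.1.1.2] exactly-one(true, false) = true
[1.1.1.3] false OR true OR true = true
[1.1.1] true AND true AND true = true
[1.1] NOT true = false
[1.2.1.1.1] exactly-one(true, false) = true
[1.2.1.1.2.1] true AND true = true
[1.2.1.1.2.2] NOT true = false
[1.2.1.1.2] true → false = false
[1.2.1.1] true → false = false
[1.2.1] NOT false = true
[1.2] NOT true = false
[1] false → false (antecedent false ⇒ implication holds) = true
[2] exactly-one(false, true) = true
[root] true AND true = true
Overall: true → permitted

Permitted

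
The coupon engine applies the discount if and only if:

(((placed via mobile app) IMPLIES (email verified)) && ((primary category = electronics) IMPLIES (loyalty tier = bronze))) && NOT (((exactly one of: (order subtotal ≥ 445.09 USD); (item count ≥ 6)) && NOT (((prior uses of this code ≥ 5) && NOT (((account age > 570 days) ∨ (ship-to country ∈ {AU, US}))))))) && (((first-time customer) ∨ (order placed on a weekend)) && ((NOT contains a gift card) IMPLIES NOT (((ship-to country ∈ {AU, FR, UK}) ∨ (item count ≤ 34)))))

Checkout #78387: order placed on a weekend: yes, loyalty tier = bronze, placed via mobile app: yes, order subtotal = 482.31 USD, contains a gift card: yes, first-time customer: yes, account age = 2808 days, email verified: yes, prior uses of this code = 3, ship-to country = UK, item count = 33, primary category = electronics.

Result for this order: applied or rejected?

Atomic conditions:
  placed via mobile app: yes → true
  email verified: yes → true
  primary category = electronics: electronics == electronics is true
  loyalty tier = bronze: bronze == bronze is true
  order subtotal ≥ 445.09 USD: 482.31 ≥ 445.09 is true
  item count ≥ 6: 33 ≥ 6 is true
  prior uses of this code ≥ 5: 3 ≥ 5 is false
  account age > 570 days: 2808 > 570 is true
  ship-to country ∈ {AU, US}: UK is not in the set → false
  first-time customer: yes → true
  order placed on a weekend: yes → true
  NOT contains a gift card: yes → false
  ship-to country ∈ {AU, FR, UK}: UK is in the set → true
  item count ≤ 34: 33 ≤ 34 is true
Combine:
[1.1] true → true = true
[1.2] true → true = true
[1] true AND true = true
[2.1.1] exactly-one(true, true) = false
[2.1.2.1.2.1] true OR false = true
[2.1.2.1.2] NOT true = false
[2.1.2.1] false AND false = false
[2.1.2] NOT false = true
[2.1] false AND true = false
[2] NOT false = true
[3.1] true OR true = true
[3.2.2.1] true OR true = true
[3.2.2] NOT true = false
[3.2] false → false (antecedent false ⇒ implication holds) = true
[3] true AND true = true
[root] true AND true AND true = true
Overall: true → applied

Applied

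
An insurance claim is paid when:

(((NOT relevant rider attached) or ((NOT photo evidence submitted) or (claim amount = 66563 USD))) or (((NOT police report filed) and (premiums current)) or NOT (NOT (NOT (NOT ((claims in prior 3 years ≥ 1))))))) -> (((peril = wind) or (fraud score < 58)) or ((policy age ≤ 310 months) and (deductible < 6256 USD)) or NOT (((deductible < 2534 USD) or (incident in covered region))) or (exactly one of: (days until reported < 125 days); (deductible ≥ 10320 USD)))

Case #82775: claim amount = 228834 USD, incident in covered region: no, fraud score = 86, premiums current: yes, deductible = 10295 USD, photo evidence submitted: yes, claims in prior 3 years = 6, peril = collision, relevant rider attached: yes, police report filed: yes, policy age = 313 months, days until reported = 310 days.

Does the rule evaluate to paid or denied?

Atomic conditions:
  NOT relevant rider attached: yes → false
  NOT photo evidence submitted: yes → false
  claim amount = 66563 USD: 228834 == 66563 is false
  NOT police report filed: yes → false
  premiums current: yes → true
  claims in prior 3 years ≥ 1: 6 ≥ 1 is true
  peril = wind: collision == wind is false
  fraud score < 58: 86 < 58 is false
  policy age ≤ 310 months: 313 ≤ 310 is false
  deductible < 6256 USD: 10295 < 6256 is false
  deductible < 2534 USD: 10295 < 2534 is false
  incident in covered region: no → false
  days until reported < 125 days: 310 < 125 is false
  deductible ≥ 10320 USD: 10295 ≥ 10320 is false
Combine:
[1.1.2] false OR false = false
[1.1] false OR false = false
[1.2.1] false AND true = false
[1.2.2.1.1.1] NOT true = false
[1.2.2.1.1] NOT false = true
[1.2.2.1] NOT true = false
[1.2.2] NOT false = true
[1.2] false OR true = true
[1] false OR true = true
[2.1] false OR false = false
[2.2] false AND false = false
[2.3.1] false OR false = false
[2.3] NOT false = true
[2.4] exactly-one(false, false) = false
[2] false OR false OR true OR false = true
[root] true → true = true
Overall: true → paid

Paid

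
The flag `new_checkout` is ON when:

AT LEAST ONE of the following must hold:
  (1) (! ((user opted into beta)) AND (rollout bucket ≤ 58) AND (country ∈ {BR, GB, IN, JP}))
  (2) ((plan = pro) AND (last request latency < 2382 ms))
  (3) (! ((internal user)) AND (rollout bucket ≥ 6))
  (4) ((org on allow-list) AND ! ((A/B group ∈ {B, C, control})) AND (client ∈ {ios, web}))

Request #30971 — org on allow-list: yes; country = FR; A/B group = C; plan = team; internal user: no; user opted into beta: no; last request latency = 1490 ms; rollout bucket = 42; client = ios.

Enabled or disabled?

Atomic conditions:
  user opted into beta: no → false
  rollout bucket ≤ 58: 42 ≤ 58 is true
  country ∈ {BR, GB, IN, JP}: FR is not in the set → false
  plan = pro: team == pro is false
  last request latency < 2382 ms: 1490 < 2382 is true
  internal user: no → false
  rollout bucket ≥ 6: 42 ≥ 6 is true
  org on allow-list: yes → true
  A/B group ∈ {B, C, control}: C is in the set → true
  client ∈ {ios, web}: ios is in the set → true
Combine:
[1.1] NOT false = true
[1] true AND true AND false = false
[2] false AND true = false
[3.1] NOT false = true
[3] true AND true = true
[4.2] NOT true = false
[4] true AND false AND true = false
[root] false OR false OR true OR false = true
Overall: true → enabled

Enabled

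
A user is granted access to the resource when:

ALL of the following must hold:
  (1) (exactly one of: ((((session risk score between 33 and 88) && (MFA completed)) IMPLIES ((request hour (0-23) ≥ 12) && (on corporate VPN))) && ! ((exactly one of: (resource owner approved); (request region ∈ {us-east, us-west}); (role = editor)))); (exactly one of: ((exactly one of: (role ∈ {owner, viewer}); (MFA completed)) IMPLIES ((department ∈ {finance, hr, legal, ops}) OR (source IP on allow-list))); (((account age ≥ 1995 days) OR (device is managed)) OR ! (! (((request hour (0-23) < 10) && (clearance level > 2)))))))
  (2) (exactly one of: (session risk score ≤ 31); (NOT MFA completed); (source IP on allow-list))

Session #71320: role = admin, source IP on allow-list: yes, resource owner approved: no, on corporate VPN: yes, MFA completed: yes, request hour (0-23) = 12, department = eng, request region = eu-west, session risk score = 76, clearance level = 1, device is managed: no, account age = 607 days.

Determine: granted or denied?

Atomic conditions:
  session risk score between 33 and 88: 76 in [33, 88] is true
  MFA completed: yes → true
  request hour (0-23) ≥ 12: 12 ≥ 12 is true
  on corporate VPN: yes → true
  resource owner approved: no → false
  request region ∈ {us-east, us-west}: eu-west is not in the set → false
  role = editor: admin == editor is false
  role ∈ {owner, viewer}: admin is not in the set → false
  department ∈ {finance, hr, legal, ops}: eng is not in the set → false
  source IP on allow-list: yes → true
  account age ≥ 1995 days: 607 ≥ 1995 is false
  device is managed: no → false
  request hour (0-23) < 10: 12 < 10 is false
  clearance level > 2: 1 > 2 is false
  session risk score ≤ 31: 76 ≤ 31 is false
  NOT MFA completed: yes → false
Combine:
[1.1.1.1] true AND true = true
[1.1.1.2] true AND true = true
[1.1.1] true → true = true
[1.1.2.1] exactly-one(false, false, false) = false
[1.1.2] NOT false = true
[1.1] true AND true = true
[1.2.1.1] exactly-one(false, true) = true
[1.2.1.2] false OR true = true
[1.2.1] true → true = true
[1.2.2.1] false OR false = false
[1.2.2.2.1.1] false AND false = false
[1.2.2.2.1] NOT false = true
[1.2.2.2] NOT true = false
[1.2.2] false OR false = false
[1.2] exactly-one(true, false) = true
[1] exactly-one(true, true) = false
[2] exactly-one(false, false, true) = true
[root] false AND true = false
Overall: false → denied

Denied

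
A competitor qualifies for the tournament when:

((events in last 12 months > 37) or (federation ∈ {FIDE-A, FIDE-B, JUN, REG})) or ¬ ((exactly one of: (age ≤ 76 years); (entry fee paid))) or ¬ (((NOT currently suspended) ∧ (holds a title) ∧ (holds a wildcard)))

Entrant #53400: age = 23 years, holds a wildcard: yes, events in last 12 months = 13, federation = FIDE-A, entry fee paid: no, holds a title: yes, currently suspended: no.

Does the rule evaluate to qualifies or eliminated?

Qualifies

Atomic conditions:
  events in last 12 months > 37: 13 > 37 is false
  federation ∈ {FIDE-A, FIDE-B, JUN, REG}: FIDE-A is in the set → true
  age ≤ 76 years: 23 ≤ 76 is true
  entry fee paid: no → false
  NOT currently suspended: no → true
  holds a title: yes → true
  holds a wildcard: yes → true
Combine:
[1] false OR true = true
[2.1] exactly-one(true, false) = true
[2] NOT true = false
[3.1] true AND true AND true = true
[3] NOT true = false
[root] true OR false OR false = true
Overall: true → qualifies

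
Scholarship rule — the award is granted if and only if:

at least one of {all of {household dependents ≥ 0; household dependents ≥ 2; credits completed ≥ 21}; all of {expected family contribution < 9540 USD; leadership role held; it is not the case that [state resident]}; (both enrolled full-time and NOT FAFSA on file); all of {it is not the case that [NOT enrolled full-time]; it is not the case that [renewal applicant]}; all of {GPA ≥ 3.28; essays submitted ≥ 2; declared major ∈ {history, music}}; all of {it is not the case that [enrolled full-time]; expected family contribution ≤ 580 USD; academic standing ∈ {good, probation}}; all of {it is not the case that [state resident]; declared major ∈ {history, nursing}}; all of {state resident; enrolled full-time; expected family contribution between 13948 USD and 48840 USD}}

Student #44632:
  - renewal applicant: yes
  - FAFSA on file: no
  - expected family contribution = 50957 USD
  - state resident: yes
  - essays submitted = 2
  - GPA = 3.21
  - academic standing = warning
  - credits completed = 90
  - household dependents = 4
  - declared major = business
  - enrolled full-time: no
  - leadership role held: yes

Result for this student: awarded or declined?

Awarded

Atomic conditions:
  household dependents ≥ 0: 4 ≥ 0 is true
  household dependents ≥ 2: 4 ≥ 2 is true
  credits completed ≥ 21: 90 ≥ 21 is true
  expected family contribution < 9540 USD: 50957 < 9540 is false
  leadership role held: yes → true
  state resident: yes → true
  enrolled full-time: no → false
  NOT FAFSA on file: no → true
  NOT enrolled full-time: no → true
  renewal applicant: yes → true
  GPA ≥ 3.28: 3.21 ≥ 3.28 is false
  essays submitted ≥ 2: 2 ≥ 2 is true
  declared major ∈ {history, music}: business is not in the set → false
  expected family contribution ≤ 580 USD: 50957 ≤ 580 is false
  academic standing ∈ {good, probation}: warning is not in the set → false
  declared major ∈ {history, nursing}: business is not in the set → false
  expected family contribution between 13948 USD and 48840 USD: 50957 in [13948, 48840] is false
Combine:
[1] true AND true AND true = true
[2.3] NOT true = false
[2] false AND true AND false = false
[3] false AND true = false
[4.1] NOT true = false
[4.2] NOT true = false
[4] false AND false = false
[5] false AND true AND false = false
[6.1] NOT false = true
[6] true AND false AND false = false
[7.1] NOT true = false
[7] false AND false = false
[8] true AND false AND false = false
[root] true OR false OR false OR false OR false OR false OR false OR false = true
Overall: true → awarded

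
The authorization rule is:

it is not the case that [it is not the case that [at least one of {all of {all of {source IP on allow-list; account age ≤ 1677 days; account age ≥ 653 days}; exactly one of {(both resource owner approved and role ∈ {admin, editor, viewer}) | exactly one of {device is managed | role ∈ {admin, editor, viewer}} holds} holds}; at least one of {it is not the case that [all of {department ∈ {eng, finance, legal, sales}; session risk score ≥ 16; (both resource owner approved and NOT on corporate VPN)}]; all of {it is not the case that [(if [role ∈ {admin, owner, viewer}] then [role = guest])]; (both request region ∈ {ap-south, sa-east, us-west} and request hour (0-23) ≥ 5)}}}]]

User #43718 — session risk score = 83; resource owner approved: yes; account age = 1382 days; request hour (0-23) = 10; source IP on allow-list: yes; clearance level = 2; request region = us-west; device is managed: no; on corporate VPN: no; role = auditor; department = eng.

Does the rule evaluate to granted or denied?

Denied

Atomic conditions:
  source IP on allow-list: yes → true
  account age ≤ 1677 days: 1382 ≤ 1677 is true
  account age ≥ 653 days: 1382 ≥ 653 is true
  resource owner approved: yes → true
  role ∈ {admin, editor, viewer}: auditor is not in the set → false
  device is managed: no → false
  department ∈ {eng, finance, legal, sales}: eng is in the set → true
  session risk score ≥ 16: 83 ≥ 16 is true
  NOT on corporate VPN: no → true
  role ∈ {admin, owner, viewer}: auditor is not in the set → false
  role = guest: auditor == guest is false
  request region ∈ {ap-south, sa-east, us-west}: us-west is in the set → true
  request hour (0-23) ≥ 5: 10 ≥ 5 is true
Combine:
[1.1.1.1] true AND true AND true = true
[1.1.1.2.1] true AND false = false
[1.1.1.2.2] exactly-one(false, false) = false
[1.1.1.2] exactly-one(false, false) = false
[1.1.1] true AND false = false
[1.1.2.1.1.3] true AND true = true
[1.1.2.1.1] true AND true AND true = true
[1.1.2.1] NOT true = false
[1.1.2.2.1.1] false → false (antecedent false ⇒ implication holds) = true
[1.1.2.2.1] NOT true = false
[1.1.2.2.2] true AND true = true
[1.1.2.2] false AND true = false
[1.1.2] false OR false = false
[1.1] false OR false = false
[1] NOT false = true
[root] NOT true = false
Overall: false → denied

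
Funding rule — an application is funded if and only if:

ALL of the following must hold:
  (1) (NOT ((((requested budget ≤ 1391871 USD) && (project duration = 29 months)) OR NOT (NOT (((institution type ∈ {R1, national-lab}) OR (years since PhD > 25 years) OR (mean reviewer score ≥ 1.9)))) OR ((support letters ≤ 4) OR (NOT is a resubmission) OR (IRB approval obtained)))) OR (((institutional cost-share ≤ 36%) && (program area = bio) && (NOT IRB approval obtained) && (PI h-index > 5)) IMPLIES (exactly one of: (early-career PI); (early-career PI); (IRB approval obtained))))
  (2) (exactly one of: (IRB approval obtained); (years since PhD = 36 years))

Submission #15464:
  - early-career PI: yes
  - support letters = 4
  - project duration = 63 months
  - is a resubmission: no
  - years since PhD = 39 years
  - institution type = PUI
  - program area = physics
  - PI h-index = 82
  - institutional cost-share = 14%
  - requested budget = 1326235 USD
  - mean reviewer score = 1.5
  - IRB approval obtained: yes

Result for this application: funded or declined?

Funded

Atomic conditions:
  requested budget ≤ 1391871 USD: 1326235 ≤ 1391871 is true
  project duration = 29 months: 63 == 29 is false
  institution type ∈ {R1, national-lab}: PUI is not in the set → false
  years since PhD > 25 years: 39 > 25 is true
  mean reviewer score ≥ 1.9: 1.5 ≥ 1.9 is false
  support letters ≤ 4: 4 ≤ 4 is true
  NOT is a resubmission: no → true
  IRB approval obtained: yes → true
  institutional cost-share ≤ 36%: 14 ≤ 36 is true
  program area = bio: physics == bio is false
  NOT IRB approval obtained: yes → false
  PI h-index > 5: 82 > 5 is true
  early-career PI: yes → true
  years since PhD = 36 years: 39 == 36 is false
Combine:
[1.1.1.1] true AND false = false
[1.1.1.2.1.1] false OR true OR false = true
[1.1.1.2.1] NOT true = false
[1.1.1.2] NOT false = true
[1.1.1.3] true OR true OR true = true
[1.1.1] false OR true OR true = true
[1.1] NOT true = false
[1.2.1] true AND false AND false AND true = false
[1.2.2] exactly-one(true, true, true) = false
[1.2] false → false (antecedent false ⇒ implication holds) = true
[1] false OR true = true
[2] exactly-one(true, false) = true
[root] true AND true = true
Overall: true → funded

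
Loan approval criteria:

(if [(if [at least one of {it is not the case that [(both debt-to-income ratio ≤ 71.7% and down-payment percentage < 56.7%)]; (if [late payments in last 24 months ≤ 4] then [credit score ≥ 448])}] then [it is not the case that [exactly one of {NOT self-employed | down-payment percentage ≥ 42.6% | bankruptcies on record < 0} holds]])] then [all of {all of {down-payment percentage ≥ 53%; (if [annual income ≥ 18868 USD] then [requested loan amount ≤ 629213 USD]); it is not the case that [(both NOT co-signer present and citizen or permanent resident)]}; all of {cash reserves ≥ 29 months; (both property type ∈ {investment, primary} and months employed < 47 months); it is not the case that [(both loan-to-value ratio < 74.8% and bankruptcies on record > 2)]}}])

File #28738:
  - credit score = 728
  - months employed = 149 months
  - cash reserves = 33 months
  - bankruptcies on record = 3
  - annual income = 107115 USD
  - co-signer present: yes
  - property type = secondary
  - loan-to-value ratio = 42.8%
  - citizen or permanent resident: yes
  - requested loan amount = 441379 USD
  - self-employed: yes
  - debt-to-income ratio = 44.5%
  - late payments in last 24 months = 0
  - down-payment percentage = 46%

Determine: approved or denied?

Atomic conditions:
  debt-to-income ratio ≤ 71.7%: 44.5 ≤ 71.7 is true
  down-payment percentage < 56.7%: 46 < 56.7 is true
  late payments in last 24 months ≤ 4: 0 ≤ 4 is true
  credit score ≥ 448: 728 ≥ 448 is true
  NOT self-employed: yes → false
  down-payment percentage ≥ 42.6%: 46 ≥ 42.6 is true
  bankruptcies on record < 0: 3 < 0 is false
  down-payment percentage ≥ 53%: 46 ≥ 53 is false
  annual income ≥ 18868 USD: 107115 ≥ 18868 is true
  requested loan amount ≤ 629213 USD: 441379 ≤ 629213 is true
  NOT co-signer present: yes → false
  citizen or permanent resident: yes → true
  cash reserves ≥ 29 months: 33 ≥ 29 is true
  property type ∈ {investment, primary}: secondary is not in the set → false
  months employed < 47 months: 149 < 47 is false
  loan-to-value ratio < 74.8%: 42.8 < 74.8 is true
  bankruptcies on record > 2: 3 > 2 is true
Combine:
[1.1.1.1] true AND true = true
[1.1.1] NOT true = false
[1.1.2] true → true = true
[1.1] false OR true = true
[1.2.1] exactly-one(false, true, false) = true
[1.2] NOT true = false
[1] true → false = false
[2.1.2] true → true = true
[2.1.3.1] false AND true = false
[2.1.3] NOT false = true
[2.1] false AND true AND true = false
[2.2.2] false AND false = false
[2.2.3.1] true AND true = true
[2.2.3] NOT true = false
[2.2] true AND false AND false = false
[2] false AND false = false
[root] false → false (antecedent false ⇒ implication holds) = true
Overall: true → approved

Approved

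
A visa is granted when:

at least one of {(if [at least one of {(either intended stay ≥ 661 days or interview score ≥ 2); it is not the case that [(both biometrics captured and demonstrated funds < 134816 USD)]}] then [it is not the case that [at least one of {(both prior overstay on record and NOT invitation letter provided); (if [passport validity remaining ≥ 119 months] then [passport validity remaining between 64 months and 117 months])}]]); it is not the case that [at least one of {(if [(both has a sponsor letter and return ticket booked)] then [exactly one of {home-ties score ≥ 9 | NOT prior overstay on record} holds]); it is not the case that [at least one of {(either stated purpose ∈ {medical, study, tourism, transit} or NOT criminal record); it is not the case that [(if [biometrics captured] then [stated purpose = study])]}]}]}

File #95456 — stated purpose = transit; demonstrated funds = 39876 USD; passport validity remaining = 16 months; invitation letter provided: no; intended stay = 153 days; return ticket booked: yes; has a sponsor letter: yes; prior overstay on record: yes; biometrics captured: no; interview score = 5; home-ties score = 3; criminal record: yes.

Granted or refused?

Granted

Atomic conditions:
  intended stay ≥ 661 days: 153 ≥ 661 is false
  interview score ≥ 2: 5 ≥ 2 is true
  biometrics captured: no → false
  demonstrated funds < 134816 USD: 39876 < 134816 is true
  prior overstay on record: yes → true
  NOT invitation letter provided: no → true
  passport validity remaining ≥ 119 months: 16 ≥ 119 is false
  passport validity remaining between 64 months and 117 months: 16 in [64, 117] is false
  has a sponsor letter: yes → true
  return ticket booked: yes → true
  home-ties score ≥ 9: 3 ≥ 9 is false
  NOT prior overstay on record: yes → false
  stated purpose ∈ {medical, study, tourism, transit}: transit is in the set → true
  NOT criminal record: yes → false
  stated purpose = study: transit == study is false
Combine:
[1.1.1] false OR true = true
[1.1.2.1] false AND true = false
[1.1.2] NOT false = true
[1.1] true OR true = true
[1.2.1.1] true AND true = true
[1.2.1.2] false → false (antecedent false ⇒ implication holds) = true
[1.2.1] true OR true = true
[1.2] NOT true = false
[1] true → false = false
[2.1.1.1] true AND true = true
[2.1.1.2] exactly-one(false, false) = false
[2.1.1] true → false = false
[2.1.2.1.1] true OR false = true
[2.1.2.1.2.1] false → false (antecedent false ⇒ implication holds) = true
[2.1.2.1.2] NOT true = false
[2.1.2.1] true OR false = true
[2.1.2] NOT true = false
[2.1] false OR false = false
[2] NOT false = true
[root] false OR true = true
Overall: true → granted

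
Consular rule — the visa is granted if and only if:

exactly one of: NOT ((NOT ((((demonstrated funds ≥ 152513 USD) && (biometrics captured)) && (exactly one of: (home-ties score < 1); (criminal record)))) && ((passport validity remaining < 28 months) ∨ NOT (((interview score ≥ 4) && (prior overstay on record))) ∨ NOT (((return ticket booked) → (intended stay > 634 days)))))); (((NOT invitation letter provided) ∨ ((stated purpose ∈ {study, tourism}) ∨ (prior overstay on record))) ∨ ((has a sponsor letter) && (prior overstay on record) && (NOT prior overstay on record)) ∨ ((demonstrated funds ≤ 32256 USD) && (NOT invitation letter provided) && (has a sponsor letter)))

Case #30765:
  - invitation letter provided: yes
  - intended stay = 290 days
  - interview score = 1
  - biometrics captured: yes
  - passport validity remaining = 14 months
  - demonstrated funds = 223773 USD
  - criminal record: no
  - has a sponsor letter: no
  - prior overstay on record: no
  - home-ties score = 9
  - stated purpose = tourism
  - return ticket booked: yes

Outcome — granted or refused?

Atomic conditions:
  demonstrated funds ≥ 152513 USD: 223773 ≥ 152513 is true
  biometrics captured: yes → true
  home-ties score < 1: 9 < 1 is false
  criminal record: no → false
  passport validity remaining < 28 months: 14 < 28 is true
  interview score ≥ 4: 1 ≥ 4 is false
  prior overstay on record: no → false
  return ticket booked: yes → true
  intended stay > 634 days: 290 > 634 is false
  NOT invitation letter provided: yes → false
  stated purpose ∈ {study, tourism}: tourism is in the set → true
  has a sponsor letter: no → false
  NOT prior overstay on record: no → true
  demonstrated funds ≤ 32256 USD: 223773 ≤ 32256 is false
Combine:
[1.1.1.1.1] true AND true = true
[1.1.1.1.2] exactly-one(false, false) = false
[1.1.1.1] true AND false = false
[1.1.1] NOT false = true
[1.1.2.2.1] false AND false = false
[1.1.2.2] NOT false = true
[1.1.2.3.1] true → false = false
[1.1.2.3] NOT false = true
[1.1.2] true OR true OR true = true
[1.1] true AND true = true
[1] NOT true = false
[2.1.2] true OR false = true
[2.1] false OR true = true
[2.2] false AND false AND true = false
[2.3] false AND false AND false = false
[2] true OR false OR false = true
[root] exactly-one(false, true) = true
Overall: true → granted

Granted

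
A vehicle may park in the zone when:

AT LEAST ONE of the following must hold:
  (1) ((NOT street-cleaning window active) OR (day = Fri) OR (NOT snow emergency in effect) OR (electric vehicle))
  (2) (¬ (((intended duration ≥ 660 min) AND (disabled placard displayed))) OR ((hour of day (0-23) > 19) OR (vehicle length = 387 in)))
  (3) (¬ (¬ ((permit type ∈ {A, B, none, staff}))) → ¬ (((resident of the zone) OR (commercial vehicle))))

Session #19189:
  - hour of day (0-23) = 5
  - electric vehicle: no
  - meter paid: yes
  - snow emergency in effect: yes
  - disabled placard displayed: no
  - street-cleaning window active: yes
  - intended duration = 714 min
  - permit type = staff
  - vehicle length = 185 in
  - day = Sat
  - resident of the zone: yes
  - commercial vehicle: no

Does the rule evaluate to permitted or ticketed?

Permitted

Atomic conditions:
  NOT street-cleaning window active: yes → false
  day = Fri: Sat == Fri is false
  NOT snow emergency in effect: yes → false
  electric vehicle: no → false
  intended duration ≥ 660 min: 714 ≥ 660 is true
  disabled placard displayed: no → false
  hour of day (0-23) > 19: 5 > 19 is false
  vehicle length = 387 in: 185 == 387 is false
  permit type ∈ {A, B, none, staff}: staff is in the set → true
  resident of the zone: yes → true
  commercial vehicle: no → false
Combine:
[1] false OR false OR false OR false = false
[2.1.1] true AND false = false
[2.1] NOT false = true
[2.2] false OR false = false
[2] true OR false = true
[3.1.1] NOT true = false
[3.1] NOT false = true
[3.2.1] true OR false = true
[3.2] NOT true = false
[3] true → false = false
[root] false OR true OR false = true
Overall: true → permitted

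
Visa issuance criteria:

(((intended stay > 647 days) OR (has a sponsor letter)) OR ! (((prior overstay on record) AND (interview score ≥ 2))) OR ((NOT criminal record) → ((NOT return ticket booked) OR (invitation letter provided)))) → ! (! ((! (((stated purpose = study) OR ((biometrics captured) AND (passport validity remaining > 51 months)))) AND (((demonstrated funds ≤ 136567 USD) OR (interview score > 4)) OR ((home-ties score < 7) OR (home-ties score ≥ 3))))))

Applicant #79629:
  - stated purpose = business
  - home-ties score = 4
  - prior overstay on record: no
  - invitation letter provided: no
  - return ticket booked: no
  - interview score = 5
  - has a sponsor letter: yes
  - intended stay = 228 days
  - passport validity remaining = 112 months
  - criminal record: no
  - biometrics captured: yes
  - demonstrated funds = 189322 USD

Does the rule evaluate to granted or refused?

Refused

Atomic conditions:
  intended stay > 647 days: 228 > 647 is false
  has a sponsor letter: yes → true
  prior overstay on record: no → false
  interview score ≥ 2: 5 ≥ 2 is true
  NOT criminal record: no → true
  NOT return ticket booked: no → true
  invitation letter provided: no → false
  stated purpose = study: business == study is false
  biometrics captured: yes → true
  passport validity remaining > 51 months: 112 > 51 is true
  demonstrated funds ≤ 136567 USD: 189322 ≤ 136567 is false
  interview score > 4: 5 > 4 is true
  home-ties score < 7: 4 < 7 is true
  home-ties score ≥ 3: 4 ≥ 3 is true
Combine:
[1.1] false OR true = true
[1.2.1] false AND true = false
[1.2] NOT false = true
[1.3.2] true OR false = true
[1.3] true → true = true
[1] true OR true OR true = true
[2.1.1.1.1.2] true AND true = true
[2.1.1.1.1] false OR true = true
[2.1.1.1] NOT true = false
[2.1.1.2.1] false OR true = true
[2.1.1.2.2] true OR true = true
[2.1.1.2] true OR true = true
[2.1.1] false AND true = false
[2.1] NOT false = true
[2] NOT true = false
[root] true → false = false
Overall: false → refused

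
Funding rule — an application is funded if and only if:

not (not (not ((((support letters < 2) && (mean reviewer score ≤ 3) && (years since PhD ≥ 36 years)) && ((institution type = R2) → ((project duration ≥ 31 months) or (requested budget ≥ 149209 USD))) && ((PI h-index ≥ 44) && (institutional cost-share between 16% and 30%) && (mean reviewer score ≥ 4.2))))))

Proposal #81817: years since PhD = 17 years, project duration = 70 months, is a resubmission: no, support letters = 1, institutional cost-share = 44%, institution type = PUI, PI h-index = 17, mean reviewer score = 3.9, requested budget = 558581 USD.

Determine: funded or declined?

Atomic conditions:
  support letters < 2: 1 < 2 is true
  mean reviewer score ≤ 3: 3.9 ≤ 3 is false
  years since PhD ≥ 36 years: 17 ≥ 36 is false
  institution type = R2: PUI == R2 is false
  project duration ≥ 31 months: 70 ≥ 31 is true
  requested budget ≥ 149209 USD: 558581 ≥ 149209 is true
  PI h-index ≥ 44: 17 ≥ 44 is false
  institutional cost-share between 16% and 30%: 44 in [16, 30] is false
  mean reviewer score ≥ 4.2: 3.9 ≥ 4.2 is false
Combine:
[1.1.1.1] true AND false AND false = false
[1.1.1.2.2] true OR true = true
[1.1.1.2] false → true (antecedent false ⇒ implication holds) = true
[1.1.1.3] false AND false AND false = false
[1.1.1] false AND true AND false = false
[1.1] NOT false = true
[1] NOT true = false
[root] NOT false = true
Overall: true → funded

Funded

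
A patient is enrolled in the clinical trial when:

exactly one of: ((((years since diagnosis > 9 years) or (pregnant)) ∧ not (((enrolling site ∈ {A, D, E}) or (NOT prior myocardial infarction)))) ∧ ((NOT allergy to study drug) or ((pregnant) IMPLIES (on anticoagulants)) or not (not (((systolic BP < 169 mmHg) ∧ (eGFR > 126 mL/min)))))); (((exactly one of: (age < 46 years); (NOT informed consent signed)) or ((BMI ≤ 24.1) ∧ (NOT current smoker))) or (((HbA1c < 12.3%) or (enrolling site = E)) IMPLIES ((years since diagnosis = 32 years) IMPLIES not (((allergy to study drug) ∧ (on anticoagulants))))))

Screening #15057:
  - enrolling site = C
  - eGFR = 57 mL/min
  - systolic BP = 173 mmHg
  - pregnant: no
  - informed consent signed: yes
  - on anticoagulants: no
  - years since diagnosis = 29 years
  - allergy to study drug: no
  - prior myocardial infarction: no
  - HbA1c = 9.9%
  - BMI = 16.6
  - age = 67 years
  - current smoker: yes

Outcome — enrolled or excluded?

Atomic conditions:
  years since diagnosis > 9 years: 29 > 9 is true
  pregnant: no → false
  enrolling site ∈ {A, D, E}: C is not in the set → false
  NOT prior myocardial infarction: no → true
  NOT allergy to study drug: no → true
  on anticoagulants: no → false
  systolic BP < 169 mmHg: 173 < 169 is false
  eGFR > 126 mL/min: 57 > 126 is false
  age < 46 years: 67 < 46 is false
  NOT informed consent signed: yes → false
  BMI ≤ 24.1: 16.6 ≤ 24.1 is true
  NOT current smoker: yes → false
  HbA1c < 12.3%: 9.9 < 12.3 is true
  enrolling site = E: C == E is false
  years since diagnosis = 32 years: 29 == 32 is false
  allergy to study drug: no → false
Combine:
[1.1.1] true OR false = true
[1.1.2.1] false OR true = true
[1.1.2] NOT true = false
[1.1] true AND false = false
[1.2.2] false → false (antecedent false ⇒ implication holds) = true
[1.2.3.1.1] false AND false = false
[1.2.3.1] NOT false = true
[1.2.3] NOT true = false
[1.2] true OR true OR false = true
[1] false AND true = false
[2.1.1] exactly-one(false, false) = false
[2.1.2] true AND false = false
[2.1] false OR false = false
[2.2.1] true OR false = true
[2.2.2.2.1] false AND false = false
[2.2.2.2] NOT false = true
[2.2.2] false → true (antecedent false ⇒ implication holds) = true
[2.2] true → true = true
[2] false OR true = true
[root] exactly-one(false, true) = true
Overall: true → enrolled

Enrolled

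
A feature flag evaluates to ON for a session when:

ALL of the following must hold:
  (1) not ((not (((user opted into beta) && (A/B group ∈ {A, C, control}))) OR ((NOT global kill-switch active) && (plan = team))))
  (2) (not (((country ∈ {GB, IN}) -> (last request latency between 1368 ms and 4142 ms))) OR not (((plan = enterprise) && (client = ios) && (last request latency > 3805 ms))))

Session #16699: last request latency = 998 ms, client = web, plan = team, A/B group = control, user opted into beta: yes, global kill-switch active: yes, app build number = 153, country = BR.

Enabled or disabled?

Atomic conditions:
  user opted into beta: yes → true
  A/B group ∈ {A, C, control}: control is in the set → true
  NOT global kill-switch active: yes → false
  plan = team: team == team is true
  country ∈ {GB, IN}: BR is not in the set → false
  last request latency between 1368 ms and 4142 ms: 998 in [1368, 4142] is false
  plan = enterprise: team == enterprise is false
  client = ios: web == ios is false
  last request latency > 3805 ms: 998 > 3805 is false
Combine:
[1.1.1.1] true AND true = true
[1.1.1] NOT true = false
[1.1.2] false AND true = false
[1.1] false OR false = false
[1] NOT false = true
[2.1.1] false → false (antecedent false ⇒ implication holds) = true
[2.1] NOT true = false
[2.2.1] false AND false AND false = false
[2.2] NOT false = true
[2] false OR true = true
[root] true AND true = true
Overall: true → enabled

Enabled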